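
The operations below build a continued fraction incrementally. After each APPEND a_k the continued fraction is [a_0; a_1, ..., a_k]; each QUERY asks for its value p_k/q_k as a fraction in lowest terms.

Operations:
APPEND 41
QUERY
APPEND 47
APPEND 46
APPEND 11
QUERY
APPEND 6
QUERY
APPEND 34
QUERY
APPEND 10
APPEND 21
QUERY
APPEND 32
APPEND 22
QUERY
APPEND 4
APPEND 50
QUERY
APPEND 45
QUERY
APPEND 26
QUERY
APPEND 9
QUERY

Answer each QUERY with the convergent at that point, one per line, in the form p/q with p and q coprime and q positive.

APPEND 41: p_0 = 41·1 + 0 = 41, q_0 = 41·0 + 1 = 1 → 41/1
APPEND 47: p_1 = 47·41 + 1 = 1928, q_1 = 47·1 + 0 = 47 → 1928/47
APPEND 46: p_2 = 46·1928 + 41 = 88729, q_2 = 46·47 + 1 = 2163 → 88729/2163
APPEND 11: p_3 = 11·88729 + 1928 = 977947, q_3 = 11·2163 + 47 = 23840 → 977947/23840
APPEND 6: p_4 = 6·977947 + 88729 = 5956411, q_4 = 6·23840 + 2163 = 145203 → 5956411/145203
APPEND 34: p_5 = 34·5956411 + 977947 = 203495921, q_5 = 34·145203 + 23840 = 4960742 → 203495921/4960742
APPEND 10: p_6 = 10·203495921 + 5956411 = 2040915621, q_6 = 10·4960742 + 145203 = 49752623 → 2040915621/49752623
APPEND 21: p_7 = 21·2040915621 + 203495921 = 43062723962, q_7 = 21·49752623 + 4960742 = 1049765825 → 43062723962/1049765825
APPEND 32: p_8 = 32·43062723962 + 2040915621 = 1380048082405, q_8 = 32·1049765825 + 49752623 = 33642259023 → 1380048082405/33642259023
APPEND 22: p_9 = 22·1380048082405 + 43062723962 = 30404120536872, q_9 = 22·33642259023 + 1049765825 = 741179464331 → 30404120536872/741179464331
APPEND 4: p_10 = 4·30404120536872 + 1380048082405 = 122996530229893, q_10 = 4·741179464331 + 33642259023 = 2998360116347 → 122996530229893/2998360116347
APPEND 50: p_11 = 50·122996530229893 + 30404120536872 = 6180230632031522, q_11 = 50·2998360116347 + 741179464331 = 150659185281681 → 6180230632031522/150659185281681
APPEND 45: p_12 = 45·6180230632031522 + 122996530229893 = 278233374971648383, q_12 = 45·150659185281681 + 2998360116347 = 6782661697791992 → 278233374971648383/6782661697791992
APPEND 26: p_13 = 26·278233374971648383 + 6180230632031522 = 7240247979894889480, q_13 = 26·6782661697791992 + 150659185281681 = 176499863327873473 → 7240247979894889480/176499863327873473
APPEND 9: p_14 = 9·7240247979894889480 + 278233374971648383 = 65440465194025653703, q_14 = 9·176499863327873473 + 6782661697791992 = 1595281431648653249 → 65440465194025653703/1595281431648653249

41/1
977947/23840
5956411/145203
203495921/4960742
43062723962/1049765825
30404120536872/741179464331
6180230632031522/150659185281681
278233374971648383/6782661697791992
7240247979894889480/176499863327873473
65440465194025653703/1595281431648653249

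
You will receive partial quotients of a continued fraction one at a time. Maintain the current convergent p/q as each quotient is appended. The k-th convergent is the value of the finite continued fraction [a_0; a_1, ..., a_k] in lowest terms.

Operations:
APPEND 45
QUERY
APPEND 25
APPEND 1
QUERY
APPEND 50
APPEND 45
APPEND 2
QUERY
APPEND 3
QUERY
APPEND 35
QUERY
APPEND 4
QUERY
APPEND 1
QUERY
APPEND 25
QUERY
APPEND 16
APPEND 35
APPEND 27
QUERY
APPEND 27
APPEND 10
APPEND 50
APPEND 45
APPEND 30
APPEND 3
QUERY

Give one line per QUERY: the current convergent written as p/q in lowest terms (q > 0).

45/1
1171/26
5432858/120627
18985165/421532
669913633/14874247
2698639697/59918520
3368553330/74792767
86912472947/1929737695
1321040478745541/29331366626867
73633740901199406646523/1634906942845336292389

APPEND 45: p_0 = 45·1 + 0 = 45, q_0 = 45·0 + 1 = 1 → 45/1
APPEND 25: p_1 = 25·45 + 1 = 1126, q_1 = 25·1 + 0 = 25 → 1126/25
APPEND 1: p_2 = 1·1126 + 45 = 1171, q_2 = 1·25 + 1 = 26 → 1171/26
APPEND 50: p_3 = 50·1171 + 1126 = 59676, q_3 = 50·26 + 25 = 1325 → 59676/1325
APPEND 45: p_4 = 45·59676 + 1171 = 2686591, q_4 = 45·1325 + 26 = 59651 → 2686591/59651
APPEND 2: p_5 = 2·2686591 + 59676 = 5432858, q_5 = 2·59651 + 1325 = 120627 → 5432858/120627
APPEND 3: p_6 = 3·5432858 + 2686591 = 18985165, q_6 = 3·120627 + 59651 = 421532 → 18985165/421532
APPEND 35: p_7 = 35·18985165 + 5432858 = 669913633, q_7 = 35·421532 + 120627 = 14874247 → 669913633/14874247
APPEND 4: p_8 = 4·669913633 + 18985165 = 2698639697, q_8 = 4·14874247 + 421532 = 59918520 → 2698639697/59918520
APPEND 1: p_9 = 1·2698639697 + 669913633 = 3368553330, q_9 = 1·59918520 + 14874247 = 74792767 → 3368553330/74792767
APPEND 25: p_10 = 25·3368553330 + 2698639697 = 86912472947, q_10 = 25·74792767 + 59918520 = 1929737695 → 86912472947/1929737695
APPEND 16: p_11 = 16·86912472947 + 3368553330 = 1393968120482, q_11 = 16·1929737695 + 74792767 = 30950595887 → 1393968120482/30950595887
APPEND 35: p_12 = 35·1393968120482 + 86912472947 = 48875796689817, q_12 = 35·30950595887 + 1929737695 = 1085200593740 → 48875796689817/1085200593740
APPEND 27: p_13 = 27·48875796689817 + 1393968120482 = 1321040478745541, q_13 = 27·1085200593740 + 30950595887 = 29331366626867 → 1321040478745541/29331366626867
APPEND 27: p_14 = 27·1321040478745541 + 48875796689817 = 35716968722819424, q_14 = 27·29331366626867 + 1085200593740 = 793032099519149 → 35716968722819424/793032099519149
APPEND 10: p_15 = 10·35716968722819424 + 1321040478745541 = 358490727706939781, q_15 = 10·793032099519149 + 29331366626867 = 7959652361818357 → 358490727706939781/7959652361818357
APPEND 50: p_16 = 50·358490727706939781 + 35716968722819424 = 17960253354069808474, q_16 = 50·7959652361818357 + 793032099519149 = 398775650190436999 → 17960253354069808474/398775650190436999
APPEND 45: p_17 = 45·17960253354069808474 + 358490727706939781 = 808569891660848321111, q_17 = 45·398775650190436999 + 7959652361818357 = 17952863910931483312 → 808569891660848321111/17952863910931483312
APPEND 30: p_18 = 30·808569891660848321111 + 17960253354069808474 = 24275057003179519441804, q_18 = 30·17952863910931483312 + 398775650190436999 = 538984692978134936359 → 24275057003179519441804/538984692978134936359
APPEND 3: p_19 = 3·24275057003179519441804 + 808569891660848321111 = 73633740901199406646523, q_19 = 3·538984692978134936359 + 17952863910931483312 = 1634906942845336292389 → 73633740901199406646523/1634906942845336292389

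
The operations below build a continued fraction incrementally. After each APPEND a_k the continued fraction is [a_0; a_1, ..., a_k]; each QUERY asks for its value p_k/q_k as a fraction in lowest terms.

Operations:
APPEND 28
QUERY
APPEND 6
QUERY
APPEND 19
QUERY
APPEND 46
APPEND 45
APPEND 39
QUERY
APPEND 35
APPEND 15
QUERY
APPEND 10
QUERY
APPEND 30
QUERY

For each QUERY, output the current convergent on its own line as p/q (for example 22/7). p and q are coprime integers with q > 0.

28/1
169/6
3239/115
262056549/9304261
137942478384/4897617811
1388603478629/49302065680
41796046837254/1483959588211

APPEND 28: p_0 = 28·1 + 0 = 28, q_0 = 28·0 + 1 = 1 → 28/1
APPEND 6: p_1 = 6·28 + 1 = 169, q_1 = 6·1 + 0 = 6 → 169/6
APPEND 19: p_2 = 19·169 + 28 = 3239, q_2 = 19·6 + 1 = 115 → 3239/115
APPEND 46: p_3 = 46·3239 + 169 = 149163, q_3 = 46·115 + 6 = 5296 → 149163/5296
APPEND 45: p_4 = 45·149163 + 3239 = 6715574, q_4 = 45·5296 + 115 = 238435 → 6715574/238435
APPEND 39: p_5 = 39·6715574 + 149163 = 262056549, q_5 = 39·238435 + 5296 = 9304261 → 262056549/9304261
APPEND 35: p_6 = 35·262056549 + 6715574 = 9178694789, q_6 = 35·9304261 + 238435 = 325887570 → 9178694789/325887570
APPEND 15: p_7 = 15·9178694789 + 262056549 = 137942478384, q_7 = 15·325887570 + 9304261 = 4897617811 → 137942478384/4897617811
APPEND 10: p_8 = 10·137942478384 + 9178694789 = 1388603478629, q_8 = 10·4897617811 + 325887570 = 49302065680 → 1388603478629/49302065680
APPEND 30: p_9 = 30·1388603478629 + 137942478384 = 41796046837254, q_9 = 30·49302065680 + 4897617811 = 1483959588211 → 41796046837254/1483959588211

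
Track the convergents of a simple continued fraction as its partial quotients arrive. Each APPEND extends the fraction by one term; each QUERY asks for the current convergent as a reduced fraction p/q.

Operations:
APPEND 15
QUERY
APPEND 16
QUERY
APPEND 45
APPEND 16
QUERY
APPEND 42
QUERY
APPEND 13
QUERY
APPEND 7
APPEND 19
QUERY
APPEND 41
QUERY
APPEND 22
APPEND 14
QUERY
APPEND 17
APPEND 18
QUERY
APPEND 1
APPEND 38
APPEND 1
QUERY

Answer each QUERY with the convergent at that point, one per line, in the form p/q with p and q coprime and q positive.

15/1
241/16
174001/11552
7318902/485905
95319727/6328317
12911902556/857226673
530062561787/35191077717
163970098227967/10886044187975
50548957344699529/3355966662564371
2131125766155336211/141486341175723698

APPEND 15: p_0 = 15·1 + 0 = 15, q_0 = 15·0 + 1 = 1 → 15/1
APPEND 16: p_1 = 16·15 + 1 = 241, q_1 = 16·1 + 0 = 16 → 241/16
APPEND 45: p_2 = 45·241 + 15 = 10860, q_2 = 45·16 + 1 = 721 → 10860/721
APPEND 16: p_3 = 16·10860 + 241 = 174001, q_3 = 16·721 + 16 = 11552 → 174001/11552
APPEND 42: p_4 = 42·174001 + 10860 = 7318902, q_4 = 42·11552 + 721 = 485905 → 7318902/485905
APPEND 13: p_5 = 13·7318902 + 174001 = 95319727, q_5 = 13·485905 + 11552 = 6328317 → 95319727/6328317
APPEND 7: p_6 = 7·95319727 + 7318902 = 674556991, q_6 = 7·6328317 + 485905 = 44784124 → 674556991/44784124
APPEND 19: p_7 = 19·674556991 + 95319727 = 12911902556, q_7 = 19·44784124 + 6328317 = 857226673 → 12911902556/857226673
APPEND 41: p_8 = 41·12911902556 + 674556991 = 530062561787, q_8 = 41·857226673 + 44784124 = 35191077717 → 530062561787/35191077717
APPEND 22: p_9 = 22·530062561787 + 12911902556 = 11674288261870, q_9 = 22·35191077717 + 857226673 = 775060936447 → 11674288261870/775060936447
APPEND 14: p_10 = 14·11674288261870 + 530062561787 = 163970098227967, q_10 = 14·775060936447 + 35191077717 = 10886044187975 → 163970098227967/10886044187975
APPEND 17: p_11 = 17·163970098227967 + 11674288261870 = 2799165958137309, q_11 = 17·10886044187975 + 775060936447 = 185837812132022 → 2799165958137309/185837812132022
APPEND 18: p_12 = 18·2799165958137309 + 163970098227967 = 50548957344699529, q_12 = 18·185837812132022 + 10886044187975 = 3355966662564371 → 50548957344699529/3355966662564371
APPEND 1: p_13 = 1·50548957344699529 + 2799165958137309 = 53348123302836838, q_13 = 1·3355966662564371 + 185837812132022 = 3541804474696393 → 53348123302836838/3541804474696393
APPEND 38: p_14 = 38·53348123302836838 + 50548957344699529 = 2077777642852499373, q_14 = 38·3541804474696393 + 3355966662564371 = 137944536701027305 → 2077777642852499373/137944536701027305
APPEND 1: p_15 = 1·2077777642852499373 + 53348123302836838 = 2131125766155336211, q_15 = 1·137944536701027305 + 3541804474696393 = 141486341175723698 → 2131125766155336211/141486341175723698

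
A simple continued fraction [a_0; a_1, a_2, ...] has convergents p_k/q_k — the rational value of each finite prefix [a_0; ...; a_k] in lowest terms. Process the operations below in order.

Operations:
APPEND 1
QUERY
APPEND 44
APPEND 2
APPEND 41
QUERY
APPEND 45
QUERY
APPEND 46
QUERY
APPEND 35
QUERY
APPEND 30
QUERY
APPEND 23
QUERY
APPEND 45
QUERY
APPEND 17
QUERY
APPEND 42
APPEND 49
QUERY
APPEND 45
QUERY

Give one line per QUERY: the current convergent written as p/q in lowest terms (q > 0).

APPEND 1: p_0 = 1·1 + 0 = 1, q_0 = 1·0 + 1 = 1 → 1/1
APPEND 44: p_1 = 44·1 + 1 = 45, q_1 = 44·1 + 0 = 44 → 45/44
APPEND 2: p_2 = 2·45 + 1 = 91, q_2 = 2·44 + 1 = 89 → 91/89
APPEND 41: p_3 = 41·91 + 45 = 3776, q_3 = 41·89 + 44 = 3693 → 3776/3693
APPEND 45: p_4 = 45·3776 + 91 = 170011, q_4 = 45·3693 + 89 = 166274 → 170011/166274
APPEND 46: p_5 = 46·170011 + 3776 = 7824282, q_5 = 46·166274 + 3693 = 7652297 → 7824282/7652297
APPEND 35: p_6 = 35·7824282 + 170011 = 274019881, q_6 = 35·7652297 + 166274 = 267996669 → 274019881/267996669
APPEND 30: p_7 = 30·274019881 + 7824282 = 8228420712, q_7 = 30·267996669 + 7652297 = 8047552367 → 8228420712/8047552367
APPEND 23: p_8 = 23·8228420712 + 274019881 = 189527696257, q_8 = 23·8047552367 + 267996669 = 185361701110 → 189527696257/185361701110
APPEND 45: p_9 = 45·189527696257 + 8228420712 = 8536974752277, q_9 = 45·185361701110 + 8047552367 = 8349324102317 → 8536974752277/8349324102317
APPEND 17: p_10 = 17·8536974752277 + 189527696257 = 145318098484966, q_10 = 17·8349324102317 + 185361701110 = 142123871440499 → 145318098484966/142123871440499
APPEND 42: p_11 = 42·145318098484966 + 8536974752277 = 6111897111120849, q_11 = 42·142123871440499 + 8349324102317 = 5977551924603275 → 6111897111120849/5977551924603275
APPEND 49: p_12 = 49·6111897111120849 + 145318098484966 = 299628276543406567, q_12 = 49·5977551924603275 + 142123871440499 = 293042168177000974 → 299628276543406567/293042168177000974
APPEND 45: p_13 = 45·299628276543406567 + 6111897111120849 = 13489384341564416364, q_13 = 45·293042168177000974 + 5977551924603275 = 13192875119889647105 → 13489384341564416364/13192875119889647105

1/1
3776/3693
170011/166274
7824282/7652297
274019881/267996669
8228420712/8047552367
189527696257/185361701110
8536974752277/8349324102317
145318098484966/142123871440499
299628276543406567/293042168177000974
13489384341564416364/13192875119889647105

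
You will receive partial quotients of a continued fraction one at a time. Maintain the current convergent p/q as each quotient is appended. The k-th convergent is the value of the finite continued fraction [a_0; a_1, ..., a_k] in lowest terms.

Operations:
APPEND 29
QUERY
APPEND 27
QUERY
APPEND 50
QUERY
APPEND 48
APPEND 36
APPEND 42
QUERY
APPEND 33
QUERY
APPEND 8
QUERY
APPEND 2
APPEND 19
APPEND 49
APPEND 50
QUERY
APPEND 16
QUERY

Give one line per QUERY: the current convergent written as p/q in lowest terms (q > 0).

29/1
784/27
39229/1351
2851800706/98212617
94177278463/3243353212
756270028410/26045038313
76757173293191087/2643425554522885
1229649290478933238/42347655835852513

APPEND 29: p_0 = 29·1 + 0 = 29, q_0 = 29·0 + 1 = 1 → 29/1
APPEND 27: p_1 = 27·29 + 1 = 784, q_1 = 27·1 + 0 = 27 → 784/27
APPEND 50: p_2 = 50·784 + 29 = 39229, q_2 = 50·27 + 1 = 1351 → 39229/1351
APPEND 48: p_3 = 48·39229 + 784 = 1883776, q_3 = 48·1351 + 27 = 64875 → 1883776/64875
APPEND 36: p_4 = 36·1883776 + 39229 = 67855165, q_4 = 36·64875 + 1351 = 2336851 → 67855165/2336851
APPEND 42: p_5 = 42·67855165 + 1883776 = 2851800706, q_5 = 42·2336851 + 64875 = 98212617 → 2851800706/98212617
APPEND 33: p_6 = 33·2851800706 + 67855165 = 94177278463, q_6 = 33·98212617 + 2336851 = 3243353212 → 94177278463/3243353212
APPEND 8: p_7 = 8·94177278463 + 2851800706 = 756270028410, q_7 = 8·3243353212 + 98212617 = 26045038313 → 756270028410/26045038313
APPEND 2: p_8 = 2·756270028410 + 94177278463 = 1606717335283, q_8 = 2·26045038313 + 3243353212 = 55333429838 → 1606717335283/55333429838
APPEND 19: p_9 = 19·1606717335283 + 756270028410 = 31283899398787, q_9 = 19·55333429838 + 26045038313 = 1077380205235 → 31283899398787/1077380205235
APPEND 49: p_10 = 49·31283899398787 + 1606717335283 = 1534517787875846, q_10 = 49·1077380205235 + 55333429838 = 52846963486353 → 1534517787875846/52846963486353
APPEND 50: p_11 = 50·1534517787875846 + 31283899398787 = 76757173293191087, q_11 = 50·52846963486353 + 1077380205235 = 2643425554522885 → 76757173293191087/2643425554522885
APPEND 16: p_12 = 16·76757173293191087 + 1534517787875846 = 1229649290478933238, q_12 = 16·2643425554522885 + 52846963486353 = 42347655835852513 → 1229649290478933238/42347655835852513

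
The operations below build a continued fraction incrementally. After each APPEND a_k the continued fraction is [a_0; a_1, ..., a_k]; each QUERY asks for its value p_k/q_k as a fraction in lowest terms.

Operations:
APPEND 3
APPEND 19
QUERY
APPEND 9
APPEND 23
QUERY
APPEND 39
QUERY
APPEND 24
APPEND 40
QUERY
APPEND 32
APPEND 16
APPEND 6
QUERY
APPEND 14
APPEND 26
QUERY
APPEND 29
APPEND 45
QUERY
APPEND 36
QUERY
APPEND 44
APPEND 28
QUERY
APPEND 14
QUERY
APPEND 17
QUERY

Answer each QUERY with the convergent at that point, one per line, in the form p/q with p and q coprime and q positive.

58/19
12133/3975
473712/155197
455722552/149303317
1418401115157/464695000061
523799569018817/171606633804859
684986358390715952/224414470950923389
24674719181150700875/8083904128995844638
30443108368393754225531/9973737396238502293546
427289889787841580711886/139988239743485800197105
7294371234761700626327593/2389773813035497105644331

APPEND 3: p_0 = 3·1 + 0 = 3, q_0 = 3·0 + 1 = 1 → 3/1
APPEND 19: p_1 = 19·3 + 1 = 58, q_1 = 19·1 + 0 = 19 → 58/19
APPEND 9: p_2 = 9·58 + 3 = 525, q_2 = 9·19 + 1 = 172 → 525/172
APPEND 23: p_3 = 23·525 + 58 = 12133, q_3 = 23·172 + 19 = 3975 → 12133/3975
APPEND 39: p_4 = 39·12133 + 525 = 473712, q_4 = 39·3975 + 172 = 155197 → 473712/155197
APPEND 24: p_5 = 24·473712 + 12133 = 11381221, q_5 = 24·155197 + 3975 = 3728703 → 11381221/3728703
APPEND 40: p_6 = 40·11381221 + 473712 = 455722552, q_6 = 40·3728703 + 155197 = 149303317 → 455722552/149303317
APPEND 32: p_7 = 32·455722552 + 11381221 = 14594502885, q_7 = 32·149303317 + 3728703 = 4781434847 → 14594502885/4781434847
APPEND 16: p_8 = 16·14594502885 + 455722552 = 233967768712, q_8 = 16·4781434847 + 149303317 = 76652260869 → 233967768712/76652260869
APPEND 6: p_9 = 6·233967768712 + 14594502885 = 1418401115157, q_9 = 6·76652260869 + 4781434847 = 464695000061 → 1418401115157/464695000061
APPEND 14: p_10 = 14·1418401115157 + 233967768712 = 20091583380910, q_10 = 14·464695000061 + 76652260869 = 6582382261723 → 20091583380910/6582382261723
APPEND 26: p_11 = 26·20091583380910 + 1418401115157 = 523799569018817, q_11 = 26·6582382261723 + 464695000061 = 171606633804859 → 523799569018817/171606633804859
APPEND 29: p_12 = 29·523799569018817 + 20091583380910 = 15210279084926603, q_12 = 29·171606633804859 + 6582382261723 = 4983174762602634 → 15210279084926603/4983174762602634
APPEND 45: p_13 = 45·15210279084926603 + 523799569018817 = 684986358390715952, q_13 = 45·4983174762602634 + 171606633804859 = 224414470950923389 → 684986358390715952/224414470950923389
APPEND 36: p_14 = 36·684986358390715952 + 15210279084926603 = 24674719181150700875, q_14 = 36·224414470950923389 + 4983174762602634 = 8083904128995844638 → 24674719181150700875/8083904128995844638
APPEND 44: p_15 = 44·24674719181150700875 + 684986358390715952 = 1086372630329021554452, q_15 = 44·8083904128995844638 + 224414470950923389 = 355916196146768087461 → 1086372630329021554452/355916196146768087461
APPEND 28: p_16 = 28·1086372630329021554452 + 24674719181150700875 = 30443108368393754225531, q_16 = 28·355916196146768087461 + 8083904128995844638 = 9973737396238502293546 → 30443108368393754225531/9973737396238502293546
APPEND 14: p_17 = 14·30443108368393754225531 + 1086372630329021554452 = 427289889787841580711886, q_17 = 14·9973737396238502293546 + 355916196146768087461 = 139988239743485800197105 → 427289889787841580711886/139988239743485800197105
APPEND 17: p_18 = 17·427289889787841580711886 + 30443108368393754225531 = 7294371234761700626327593, q_18 = 17·139988239743485800197105 + 9973737396238502293546 = 2389773813035497105644331 → 7294371234761700626327593/2389773813035497105644331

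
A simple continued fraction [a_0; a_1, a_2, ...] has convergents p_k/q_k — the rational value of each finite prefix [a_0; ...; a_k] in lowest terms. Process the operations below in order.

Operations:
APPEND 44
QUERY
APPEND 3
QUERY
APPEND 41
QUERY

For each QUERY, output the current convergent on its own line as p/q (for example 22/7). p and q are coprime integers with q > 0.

44/1
133/3
5497/124

APPEND 44: p_0 = 44·1 + 0 = 44, q_0 = 44·0 + 1 = 1 → 44/1
APPEND 3: p_1 = 3·44 + 1 = 133, q_1 = 3·1 + 0 = 3 → 133/3
APPEND 41: p_2 = 41·133 + 44 = 5497, q_2 = 41·3 + 1 = 124 → 5497/124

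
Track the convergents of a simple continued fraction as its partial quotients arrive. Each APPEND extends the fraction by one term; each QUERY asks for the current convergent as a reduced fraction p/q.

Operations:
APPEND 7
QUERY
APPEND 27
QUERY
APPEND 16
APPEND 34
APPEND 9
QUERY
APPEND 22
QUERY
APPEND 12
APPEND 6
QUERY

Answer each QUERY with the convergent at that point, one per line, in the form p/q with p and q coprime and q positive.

APPEND 7: p_0 = 7·1 + 0 = 7, q_0 = 7·0 + 1 = 1 → 7/1
APPEND 27: p_1 = 27·7 + 1 = 190, q_1 = 27·1 + 0 = 27 → 190/27
APPEND 16: p_2 = 16·190 + 7 = 3047, q_2 = 16·27 + 1 = 433 → 3047/433
APPEND 34: p_3 = 34·3047 + 190 = 103788, q_3 = 34·433 + 27 = 14749 → 103788/14749
APPEND 9: p_4 = 9·103788 + 3047 = 937139, q_4 = 9·14749 + 433 = 133174 → 937139/133174
APPEND 22: p_5 = 22·937139 + 103788 = 20720846, q_5 = 22·133174 + 14749 = 2944577 → 20720846/2944577
APPEND 12: p_6 = 12·20720846 + 937139 = 249587291, q_6 = 12·2944577 + 133174 = 35468098 → 249587291/35468098
APPEND 6: p_7 = 6·249587291 + 20720846 = 1518244592, q_7 = 6·35468098 + 2944577 = 215753165 → 1518244592/215753165

7/1
190/27
937139/133174
20720846/2944577
1518244592/215753165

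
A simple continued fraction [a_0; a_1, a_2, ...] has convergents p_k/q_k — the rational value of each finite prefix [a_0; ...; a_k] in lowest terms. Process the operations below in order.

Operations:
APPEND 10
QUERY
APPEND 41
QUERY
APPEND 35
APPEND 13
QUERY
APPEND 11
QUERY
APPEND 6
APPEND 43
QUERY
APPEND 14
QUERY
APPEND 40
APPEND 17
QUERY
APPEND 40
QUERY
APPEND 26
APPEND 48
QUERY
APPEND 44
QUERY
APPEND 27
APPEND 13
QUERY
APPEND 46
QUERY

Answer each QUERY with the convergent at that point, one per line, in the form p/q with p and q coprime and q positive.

10/1
411/41
187546/18709
2077401/207235
546111337/54478352
7658210670/763959047
5224525358999/521182242991
209287888898097/20877902559872
261651350450955105/26101517044943696
11518106129478734141/1149010096626322287
4057774825132376833997/404790873734049713072
186968892472935711140774/18651429565892242446757

APPEND 10: p_0 = 10·1 + 0 = 10, q_0 = 10·0 + 1 = 1 → 10/1
APPEND 41: p_1 = 41·10 + 1 = 411, q_1 = 41·1 + 0 = 41 → 411/41
APPEND 35: p_2 = 35·411 + 10 = 14395, q_2 = 35·41 + 1 = 1436 → 14395/1436
APPEND 13: p_3 = 13·14395 + 411 = 187546, q_3 = 13·1436 + 41 = 18709 → 187546/18709
APPEND 11: p_4 = 11·187546 + 14395 = 2077401, q_4 = 11·18709 + 1436 = 207235 → 2077401/207235
APPEND 6: p_5 = 6·2077401 + 187546 = 12651952, q_5 = 6·207235 + 18709 = 1262119 → 12651952/1262119
APPEND 43: p_6 = 43·12651952 + 2077401 = 546111337, q_6 = 43·1262119 + 207235 = 54478352 → 546111337/54478352
APPEND 14: p_7 = 14·546111337 + 12651952 = 7658210670, q_7 = 14·54478352 + 1262119 = 763959047 → 7658210670/763959047
APPEND 40: p_8 = 40·7658210670 + 546111337 = 306874538137, q_8 = 40·763959047 + 54478352 = 30612840232 → 306874538137/30612840232
APPEND 17: p_9 = 17·306874538137 + 7658210670 = 5224525358999, q_9 = 17·30612840232 + 763959047 = 521182242991 → 5224525358999/521182242991
APPEND 40: p_10 = 40·5224525358999 + 306874538137 = 209287888898097, q_10 = 40·521182242991 + 30612840232 = 20877902559872 → 209287888898097/20877902559872
APPEND 26: p_11 = 26·209287888898097 + 5224525358999 = 5446709636709521, q_11 = 26·20877902559872 + 521182242991 = 543346648799663 → 5446709636709521/543346648799663
APPEND 48: p_12 = 48·5446709636709521 + 209287888898097 = 261651350450955105, q_12 = 48·543346648799663 + 20877902559872 = 26101517044943696 → 261651350450955105/26101517044943696
APPEND 44: p_13 = 44·261651350450955105 + 5446709636709521 = 11518106129478734141, q_13 = 44·26101517044943696 + 543346648799663 = 1149010096626322287 → 11518106129478734141/1149010096626322287
APPEND 27: p_14 = 27·11518106129478734141 + 261651350450955105 = 311250516846376776912, q_14 = 27·1149010096626322287 + 26101517044943696 = 31049374125955645445 → 311250516846376776912/31049374125955645445
APPEND 13: p_15 = 13·311250516846376776912 + 11518106129478734141 = 4057774825132376833997, q_15 = 13·31049374125955645445 + 1149010096626322287 = 404790873734049713072 → 4057774825132376833997/404790873734049713072
APPEND 46: p_16 = 46·4057774825132376833997 + 311250516846376776912 = 186968892472935711140774, q_16 = 46·404790873734049713072 + 31049374125955645445 = 18651429565892242446757 → 186968892472935711140774/18651429565892242446757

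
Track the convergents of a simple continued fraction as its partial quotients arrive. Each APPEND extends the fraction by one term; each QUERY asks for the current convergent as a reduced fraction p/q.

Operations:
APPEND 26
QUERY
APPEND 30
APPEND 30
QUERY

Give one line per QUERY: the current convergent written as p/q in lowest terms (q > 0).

26/1
23456/901

APPEND 26: p_0 = 26·1 + 0 = 26, q_0 = 26·0 + 1 = 1 → 26/1
APPEND 30: p_1 = 30·26 + 1 = 781, q_1 = 30·1 + 0 = 30 → 781/30
APPEND 30: p_2 = 30·781 + 26 = 23456, q_2 = 30·30 + 1 = 901 → 23456/901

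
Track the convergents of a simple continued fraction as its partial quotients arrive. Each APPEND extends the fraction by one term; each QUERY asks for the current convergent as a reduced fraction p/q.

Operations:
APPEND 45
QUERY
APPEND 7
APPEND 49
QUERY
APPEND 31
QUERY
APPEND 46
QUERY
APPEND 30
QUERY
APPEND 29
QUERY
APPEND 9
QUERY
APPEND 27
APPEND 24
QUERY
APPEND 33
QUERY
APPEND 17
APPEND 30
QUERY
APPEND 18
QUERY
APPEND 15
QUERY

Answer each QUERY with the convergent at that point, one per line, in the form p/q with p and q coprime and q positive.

APPEND 45: p_0 = 45·1 + 0 = 45, q_0 = 45·0 + 1 = 1 → 45/1
APPEND 7: p_1 = 7·45 + 1 = 316, q_1 = 7·1 + 0 = 7 → 316/7
APPEND 49: p_2 = 49·316 + 45 = 15529, q_2 = 49·7 + 1 = 344 → 15529/344
APPEND 31: p_3 = 31·15529 + 316 = 481715, q_3 = 31·344 + 7 = 10671 → 481715/10671
APPEND 46: p_4 = 46·481715 + 15529 = 22174419, q_4 = 46·10671 + 344 = 491210 → 22174419/491210
APPEND 30: p_5 = 30·22174419 + 481715 = 665714285, q_5 = 30·491210 + 10671 = 14746971 → 665714285/14746971
APPEND 29: p_6 = 29·665714285 + 22174419 = 19327888684, q_6 = 29·14746971 + 491210 = 428153369 → 19327888684/428153369
APPEND 9: p_7 = 9·19327888684 + 665714285 = 174616712441, q_7 = 9·428153369 + 14746971 = 3868127292 → 174616712441/3868127292
APPEND 27: p_8 = 27·174616712441 + 19327888684 = 4733979124591, q_8 = 27·3868127292 + 428153369 = 104867590253 → 4733979124591/104867590253
APPEND 24: p_9 = 24·4733979124591 + 174616712441 = 113790115702625, q_9 = 24·104867590253 + 3868127292 = 2520690293364 → 113790115702625/2520690293364
APPEND 33: p_10 = 33·113790115702625 + 4733979124591 = 3759807797311216, q_10 = 33·2520690293364 + 104867590253 = 83287647271265 → 3759807797311216/83287647271265
APPEND 17: p_11 = 17·3759807797311216 + 113790115702625 = 64030522669993297, q_11 = 17·83287647271265 + 2520690293364 = 1418410693904869 → 64030522669993297/1418410693904869
APPEND 30: p_12 = 30·64030522669993297 + 3759807797311216 = 1924675487897110126, q_12 = 30·1418410693904869 + 83287647271265 = 42635608464417335 → 1924675487897110126/42635608464417335
APPEND 18: p_13 = 18·1924675487897110126 + 64030522669993297 = 34708189304817975565, q_13 = 18·42635608464417335 + 1418410693904869 = 768859363053416899 → 34708189304817975565/768859363053416899
APPEND 15: p_14 = 15·34708189304817975565 + 1924675487897110126 = 522547515060166743601, q_14 = 15·768859363053416899 + 42635608464417335 = 11575526054265670820 → 522547515060166743601/11575526054265670820

45/1
15529/344
481715/10671
22174419/491210
665714285/14746971
19327888684/428153369
174616712441/3868127292
113790115702625/2520690293364
3759807797311216/83287647271265
1924675487897110126/42635608464417335
34708189304817975565/768859363053416899
522547515060166743601/11575526054265670820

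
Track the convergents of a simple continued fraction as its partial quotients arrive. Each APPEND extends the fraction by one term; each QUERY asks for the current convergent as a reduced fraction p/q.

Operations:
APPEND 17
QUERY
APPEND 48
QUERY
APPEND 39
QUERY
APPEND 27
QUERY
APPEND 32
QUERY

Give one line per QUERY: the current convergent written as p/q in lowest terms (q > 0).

17/1
817/48
31880/1873
861577/50619
27602344/1621681

APPEND 17: p_0 = 17·1 + 0 = 17, q_0 = 17·0 + 1 = 1 → 17/1
APPEND 48: p_1 = 48·17 + 1 = 817, q_1 = 48·1 + 0 = 48 → 817/48
APPEND 39: p_2 = 39·817 + 17 = 31880, q_2 = 39·48 + 1 = 1873 → 31880/1873
APPEND 27: p_3 = 27·31880 + 817 = 861577, q_3 = 27·1873 + 48 = 50619 → 861577/50619
APPEND 32: p_4 = 32·861577 + 31880 = 27602344, q_4 = 32·50619 + 1873 = 1621681 → 27602344/1621681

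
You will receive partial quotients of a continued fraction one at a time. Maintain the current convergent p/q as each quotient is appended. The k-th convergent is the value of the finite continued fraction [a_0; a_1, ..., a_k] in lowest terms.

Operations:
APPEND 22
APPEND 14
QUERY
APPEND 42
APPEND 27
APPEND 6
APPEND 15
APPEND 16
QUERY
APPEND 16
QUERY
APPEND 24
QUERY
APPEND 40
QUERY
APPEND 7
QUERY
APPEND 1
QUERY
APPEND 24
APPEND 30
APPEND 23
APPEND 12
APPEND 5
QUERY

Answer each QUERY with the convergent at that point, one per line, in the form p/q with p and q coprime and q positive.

309/14
516746758/23412603
8300112247/376058930
199719440686/9048826923
7997077739687/362329135850
56179263618495/2545352777873
64176341358182/2907681913723
67620161297977240019/3063713447168846709

APPEND 22: p_0 = 22·1 + 0 = 22, q_0 = 22·0 + 1 = 1 → 22/1
APPEND 14: p_1 = 14·22 + 1 = 309, q_1 = 14·1 + 0 = 14 → 309/14
APPEND 42: p_2 = 42·309 + 22 = 13000, q_2 = 42·14 + 1 = 589 → 13000/589
APPEND 27: p_3 = 27·13000 + 309 = 351309, q_3 = 27·589 + 14 = 15917 → 351309/15917
APPEND 6: p_4 = 6·351309 + 13000 = 2120854, q_4 = 6·15917 + 589 = 96091 → 2120854/96091
APPEND 15: p_5 = 15·2120854 + 351309 = 32164119, q_5 = 15·96091 + 15917 = 1457282 → 32164119/1457282
APPEND 16: p_6 = 16·32164119 + 2120854 = 516746758, q_6 = 16·1457282 + 96091 = 23412603 → 516746758/23412603
APPEND 16: p_7 = 16·516746758 + 32164119 = 8300112247, q_7 = 16·23412603 + 1457282 = 376058930 → 8300112247/376058930
APPEND 24: p_8 = 24·8300112247 + 516746758 = 199719440686, q_8 = 24·376058930 + 23412603 = 9048826923 → 199719440686/9048826923
APPEND 40: p_9 = 40·199719440686 + 8300112247 = 7997077739687, q_9 = 40·9048826923 + 376058930 = 362329135850 → 7997077739687/362329135850
APPEND 7: p_10 = 7·7997077739687 + 199719440686 = 56179263618495, q_10 = 7·362329135850 + 9048826923 = 2545352777873 → 56179263618495/2545352777873
APPEND 1: p_11 = 1·56179263618495 + 7997077739687 = 64176341358182, q_11 = 1·2545352777873 + 362329135850 = 2907681913723 → 64176341358182/2907681913723
APPEND 24: p_12 = 24·64176341358182 + 56179263618495 = 1596411456214863, q_12 = 24·2907681913723 + 2545352777873 = 72329718707225 → 1596411456214863/72329718707225
APPEND 30: p_13 = 30·1596411456214863 + 64176341358182 = 47956520027804072, q_13 = 30·72329718707225 + 2907681913723 = 2172799243130473 → 47956520027804072/2172799243130473
APPEND 23: p_14 = 23·47956520027804072 + 1596411456214863 = 1104596372095708519, q_14 = 23·2172799243130473 + 72329718707225 = 50046712310708104 → 1104596372095708519/50046712310708104
APPEND 12: p_15 = 12·1104596372095708519 + 47956520027804072 = 13303112985176306300, q_15 = 12·50046712310708104 + 2172799243130473 = 602733346971627721 → 13303112985176306300/602733346971627721
APPEND 5: p_16 = 5·13303112985176306300 + 1104596372095708519 = 67620161297977240019, q_16 = 5·602733346971627721 + 50046712310708104 = 3063713447168846709 → 67620161297977240019/3063713447168846709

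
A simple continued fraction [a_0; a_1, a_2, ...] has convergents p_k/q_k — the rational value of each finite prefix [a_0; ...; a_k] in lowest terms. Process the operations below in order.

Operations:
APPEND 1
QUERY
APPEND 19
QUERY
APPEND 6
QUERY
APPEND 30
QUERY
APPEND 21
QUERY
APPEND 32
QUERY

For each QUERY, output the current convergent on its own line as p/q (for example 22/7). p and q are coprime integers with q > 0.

1/1
20/19
121/115
3650/3469
76771/72964
2460322/2338317

APPEND 1: p_0 = 1·1 + 0 = 1, q_0 = 1·0 + 1 = 1 → 1/1
APPEND 19: p_1 = 19·1 + 1 = 20, q_1 = 19·1 + 0 = 19 → 20/19
APPEND 6: p_2 = 6·20 + 1 = 121, q_2 = 6·19 + 1 = 115 → 121/115
APPEND 30: p_3 = 30·121 + 20 = 3650, q_3 = 30·115 + 19 = 3469 → 3650/3469
APPEND 21: p_4 = 21·3650 + 121 = 76771, q_4 = 21·3469 + 115 = 72964 → 76771/72964
APPEND 32: p_5 = 32·76771 + 3650 = 2460322, q_5 = 32·72964 + 3469 = 2338317 → 2460322/2338317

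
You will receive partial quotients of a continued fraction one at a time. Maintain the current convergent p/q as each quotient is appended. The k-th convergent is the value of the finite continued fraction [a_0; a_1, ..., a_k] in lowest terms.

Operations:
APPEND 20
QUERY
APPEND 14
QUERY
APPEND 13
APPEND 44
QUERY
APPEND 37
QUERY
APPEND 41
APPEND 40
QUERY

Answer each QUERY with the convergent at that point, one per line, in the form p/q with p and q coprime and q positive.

20/1
281/14
161893/8066
5993714/298625
9842160394/490366265

APPEND 20: p_0 = 20·1 + 0 = 20, q_0 = 20·0 + 1 = 1 → 20/1
APPEND 14: p_1 = 14·20 + 1 = 281, q_1 = 14·1 + 0 = 14 → 281/14
APPEND 13: p_2 = 13·281 + 20 = 3673, q_2 = 13·14 + 1 = 183 → 3673/183
APPEND 44: p_3 = 44·3673 + 281 = 161893, q_3 = 44·183 + 14 = 8066 → 161893/8066
APPEND 37: p_4 = 37·161893 + 3673 = 5993714, q_4 = 37·8066 + 183 = 298625 → 5993714/298625
APPEND 41: p_5 = 41·5993714 + 161893 = 245904167, q_5 = 41·298625 + 8066 = 12251691 → 245904167/12251691
APPEND 40: p_6 = 40·245904167 + 5993714 = 9842160394, q_6 = 40·12251691 + 298625 = 490366265 → 9842160394/490366265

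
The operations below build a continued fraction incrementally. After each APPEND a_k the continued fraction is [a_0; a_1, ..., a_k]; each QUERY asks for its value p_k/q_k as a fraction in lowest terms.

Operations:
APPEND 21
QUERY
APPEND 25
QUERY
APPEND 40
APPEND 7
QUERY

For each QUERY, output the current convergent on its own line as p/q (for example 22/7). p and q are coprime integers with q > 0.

21/1
526/25
147953/7032

APPEND 21: p_0 = 21·1 + 0 = 21, q_0 = 21·0 + 1 = 1 → 21/1
APPEND 25: p_1 = 25·21 + 1 = 526, q_1 = 25·1 + 0 = 25 → 526/25
APPEND 40: p_2 = 40·526 + 21 = 21061, q_2 = 40·25 + 1 = 1001 → 21061/1001
APPEND 7: p_3 = 7·21061 + 526 = 147953, q_3 = 7·1001 + 25 = 7032 → 147953/7032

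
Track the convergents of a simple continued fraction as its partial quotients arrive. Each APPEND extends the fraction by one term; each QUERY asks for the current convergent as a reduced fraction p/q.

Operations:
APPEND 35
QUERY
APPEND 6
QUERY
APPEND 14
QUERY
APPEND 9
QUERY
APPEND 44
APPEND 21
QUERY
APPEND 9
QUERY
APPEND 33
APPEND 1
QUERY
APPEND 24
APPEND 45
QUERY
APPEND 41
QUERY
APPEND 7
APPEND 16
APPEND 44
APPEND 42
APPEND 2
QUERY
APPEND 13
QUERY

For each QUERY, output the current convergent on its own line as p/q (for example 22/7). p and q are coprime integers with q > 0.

35/1
211/6
2989/85
27112/771
25141369/714960
227468238/6468649
7759061461/220649026
8726467134376/248159714071
357978901577703/10180058033912
152106156852939917855/4325532865914286139
2052538852959546331884/58369262959068228925

APPEND 35: p_0 = 35·1 + 0 = 35, q_0 = 35·0 + 1 = 1 → 35/1
APPEND 6: p_1 = 6·35 + 1 = 211, q_1 = 6·1 + 0 = 6 → 211/6
APPEND 14: p_2 = 14·211 + 35 = 2989, q_2 = 14·6 + 1 = 85 → 2989/85
APPEND 9: p_3 = 9·2989 + 211 = 27112, q_3 = 9·85 + 6 = 771 → 27112/771
APPEND 44: p_4 = 44·27112 + 2989 = 1195917, q_4 = 44·771 + 85 = 34009 → 1195917/34009
APPEND 21: p_5 = 21·1195917 + 27112 = 25141369, q_5 = 21·34009 + 771 = 714960 → 25141369/714960
APPEND 9: p_6 = 9·25141369 + 1195917 = 227468238, q_6 = 9·714960 + 34009 = 6468649 → 227468238/6468649
APPEND 33: p_7 = 33·227468238 + 25141369 = 7531593223, q_7 = 33·6468649 + 714960 = 214180377 → 7531593223/214180377
APPEND 1: p_8 = 1·7531593223 + 227468238 = 7759061461, q_8 = 1·214180377 + 6468649 = 220649026 → 7759061461/220649026
APPEND 24: p_9 = 24·7759061461 + 7531593223 = 193749068287, q_9 = 24·220649026 + 214180377 = 5509757001 → 193749068287/5509757001
APPEND 45: p_10 = 45·193749068287 + 7759061461 = 8726467134376, q_10 = 45·5509757001 + 220649026 = 248159714071 → 8726467134376/248159714071
APPEND 41: p_11 = 41·8726467134376 + 193749068287 = 357978901577703, q_11 = 41·248159714071 + 5509757001 = 10180058033912 → 357978901577703/10180058033912
APPEND 7: p_12 = 7·357978901577703 + 8726467134376 = 2514578778178297, q_12 = 7·10180058033912 + 248159714071 = 71508565951455 → 2514578778178297/71508565951455
APPEND 16: p_13 = 16·2514578778178297 + 357978901577703 = 40591239352430455, q_13 = 16·71508565951455 + 10180058033912 = 1154317113257192 → 40591239352430455/1154317113257192
APPEND 44: p_14 = 44·40591239352430455 + 2514578778178297 = 1788529110285118317, q_14 = 44·1154317113257192 + 71508565951455 = 50861461549267903 → 1788529110285118317/50861461549267903
APPEND 42: p_15 = 42·1788529110285118317 + 40591239352430455 = 75158813871327399769, q_15 = 42·50861461549267903 + 1154317113257192 = 2137335702182509118 → 75158813871327399769/2137335702182509118
APPEND 2: p_16 = 2·75158813871327399769 + 1788529110285118317 = 152106156852939917855, q_16 = 2·2137335702182509118 + 50861461549267903 = 4325532865914286139 → 152106156852939917855/4325532865914286139
APPEND 13: p_17 = 13·152106156852939917855 + 75158813871327399769 = 2052538852959546331884, q_17 = 13·4325532865914286139 + 2137335702182509118 = 58369262959068228925 → 2052538852959546331884/58369262959068228925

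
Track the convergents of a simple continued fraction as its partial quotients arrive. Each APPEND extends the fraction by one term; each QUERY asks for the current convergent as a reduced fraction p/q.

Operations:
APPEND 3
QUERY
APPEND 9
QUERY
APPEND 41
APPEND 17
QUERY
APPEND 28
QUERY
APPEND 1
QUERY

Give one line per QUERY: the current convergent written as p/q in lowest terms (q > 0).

APPEND 3: p_0 = 3·1 + 0 = 3, q_0 = 3·0 + 1 = 1 → 3/1
APPEND 9: p_1 = 9·3 + 1 = 28, q_1 = 9·1 + 0 = 9 → 28/9
APPEND 41: p_2 = 41·28 + 3 = 1151, q_2 = 41·9 + 1 = 370 → 1151/370
APPEND 17: p_3 = 17·1151 + 28 = 19595, q_3 = 17·370 + 9 = 6299 → 19595/6299
APPEND 28: p_4 = 28·19595 + 1151 = 549811, q_4 = 28·6299 + 370 = 176742 → 549811/176742
APPEND 1: p_5 = 1·549811 + 19595 = 569406, q_5 = 1·176742 + 6299 = 183041 → 569406/183041

3/1
28/9
19595/6299
549811/176742
569406/183041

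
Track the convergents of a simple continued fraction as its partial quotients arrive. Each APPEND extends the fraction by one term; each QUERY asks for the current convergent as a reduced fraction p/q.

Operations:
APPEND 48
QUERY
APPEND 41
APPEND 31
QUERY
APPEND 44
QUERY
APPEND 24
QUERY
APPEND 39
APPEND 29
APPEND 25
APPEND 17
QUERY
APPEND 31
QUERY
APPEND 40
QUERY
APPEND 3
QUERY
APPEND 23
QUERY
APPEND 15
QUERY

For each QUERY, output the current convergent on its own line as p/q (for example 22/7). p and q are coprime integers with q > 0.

48/1
61087/1272
2689797/56009
64616215/1345488
31236122621112/650422315099
970152912963979/20201262215035
38837352641180272/808700910916499
117482210836504795/2446303994964532
2740928201880790557/57073692795100735
41231405239048363150/858551695921475557

APPEND 48: p_0 = 48·1 + 0 = 48, q_0 = 48·0 + 1 = 1 → 48/1
APPEND 41: p_1 = 41·48 + 1 = 1969, q_1 = 41·1 + 0 = 41 → 1969/41
APPEND 31: p_2 = 31·1969 + 48 = 61087, q_2 = 31·41 + 1 = 1272 → 61087/1272
APPEND 44: p_3 = 44·61087 + 1969 = 2689797, q_3 = 44·1272 + 41 = 56009 → 2689797/56009
APPEND 24: p_4 = 24·2689797 + 61087 = 64616215, q_4 = 24·56009 + 1272 = 1345488 → 64616215/1345488
APPEND 39: p_5 = 39·64616215 + 2689797 = 2522722182, q_5 = 39·1345488 + 56009 = 52530041 → 2522722182/52530041
APPEND 29: p_6 = 29·2522722182 + 64616215 = 73223559493, q_6 = 29·52530041 + 1345488 = 1524716677 → 73223559493/1524716677
APPEND 25: p_7 = 25·73223559493 + 2522722182 = 1833111709507, q_7 = 25·1524716677 + 52530041 = 38170446966 → 1833111709507/38170446966
APPEND 17: p_8 = 17·1833111709507 + 73223559493 = 31236122621112, q_8 = 17·38170446966 + 1524716677 = 650422315099 → 31236122621112/650422315099
APPEND 31: p_9 = 31·31236122621112 + 1833111709507 = 970152912963979, q_9 = 31·650422315099 + 38170446966 = 20201262215035 → 970152912963979/20201262215035
APPEND 40: p_10 = 40·970152912963979 + 31236122621112 = 38837352641180272, q_10 = 40·20201262215035 + 650422315099 = 808700910916499 → 38837352641180272/808700910916499
APPEND 3: p_11 = 3·38837352641180272 + 970152912963979 = 117482210836504795, q_11 = 3·808700910916499 + 20201262215035 = 2446303994964532 → 117482210836504795/2446303994964532
APPEND 23: p_12 = 23·117482210836504795 + 38837352641180272 = 2740928201880790557, q_12 = 23·2446303994964532 + 808700910916499 = 57073692795100735 → 2740928201880790557/57073692795100735
APPEND 15: p_13 = 15·2740928201880790557 + 117482210836504795 = 41231405239048363150, q_13 = 15·57073692795100735 + 2446303994964532 = 858551695921475557 → 41231405239048363150/858551695921475557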